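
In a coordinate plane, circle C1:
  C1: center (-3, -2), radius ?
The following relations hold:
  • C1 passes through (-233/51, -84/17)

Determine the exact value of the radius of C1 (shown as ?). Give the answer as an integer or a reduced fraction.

10/3

1. [C1∋P]  r_C1² − 100/9 = 0  ⇒  r_C1 = 10/3 (r>0 drops 1)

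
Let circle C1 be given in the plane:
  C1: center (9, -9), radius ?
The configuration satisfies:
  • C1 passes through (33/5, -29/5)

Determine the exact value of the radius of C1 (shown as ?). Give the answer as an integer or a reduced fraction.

1. [C1∋P]  r_C1² − 16 = 0  ⇒  r_C1 = 4 (r>0 drops 1)

4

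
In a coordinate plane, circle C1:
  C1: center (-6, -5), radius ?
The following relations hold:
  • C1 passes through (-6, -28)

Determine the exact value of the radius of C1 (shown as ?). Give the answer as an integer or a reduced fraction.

1. [C1∋P]  r_C1² − 529 = 0  ⇒  r_C1 = 23 (r>0 drops 1)

23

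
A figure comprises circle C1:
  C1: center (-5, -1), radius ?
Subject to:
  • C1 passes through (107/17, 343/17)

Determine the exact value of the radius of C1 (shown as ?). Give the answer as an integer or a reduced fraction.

1. [C1∋P]  r_C1² − 576 = 0  ⇒  r_C1 = 24 (r>0 drops 1)

24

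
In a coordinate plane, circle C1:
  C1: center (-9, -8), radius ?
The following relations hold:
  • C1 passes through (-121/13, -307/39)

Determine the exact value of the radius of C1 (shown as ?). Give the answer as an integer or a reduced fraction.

1. [C1∋P]  r_C1² − 1/9 = 0  ⇒  r_C1 = 1/3 (r>0 drops 1)

1/3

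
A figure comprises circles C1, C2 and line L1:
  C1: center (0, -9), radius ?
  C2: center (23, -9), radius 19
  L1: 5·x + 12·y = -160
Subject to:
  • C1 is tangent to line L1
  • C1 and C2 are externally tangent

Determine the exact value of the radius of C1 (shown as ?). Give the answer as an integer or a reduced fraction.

4

1. [C1‖L1]  r_C1² − 16 = 0  ⇒  r_C1 = 4 (r>0 drops 1)
2. [ext C1·C2]  r_C1² + 38r_C1 − 168 = 0  ⇒  r_C1 = 4 (r>0 drops 1)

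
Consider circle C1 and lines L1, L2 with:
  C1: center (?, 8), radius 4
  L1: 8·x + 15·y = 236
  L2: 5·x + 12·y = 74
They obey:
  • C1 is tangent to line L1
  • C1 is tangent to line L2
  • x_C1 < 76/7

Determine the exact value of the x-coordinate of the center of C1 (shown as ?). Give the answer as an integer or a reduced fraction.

1. [C1‖L1]  x_C1² − 29x_C1 + 138 = 0  ⇒  x_C1 = 6 or 23
2. [C1‖L2]  x_C1² + (44/5)x_C1 − 444/5 = 0  ⇒  x_C1 = -74/5 or 6

6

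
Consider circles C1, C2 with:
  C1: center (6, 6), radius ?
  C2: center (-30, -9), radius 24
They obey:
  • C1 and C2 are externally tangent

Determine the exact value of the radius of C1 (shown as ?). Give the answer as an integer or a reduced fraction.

1. [ext C1·C2]  r_C1² + 48r_C1 − 945 = 0  ⇒  r_C1 = 15 (r>0 drops 1)

15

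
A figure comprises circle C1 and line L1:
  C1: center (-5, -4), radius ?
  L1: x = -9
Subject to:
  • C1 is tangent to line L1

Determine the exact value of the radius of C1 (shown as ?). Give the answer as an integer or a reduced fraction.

1. [C1‖L1]  r_C1² − 16 = 0  ⇒  r_C1 = 4 (r>0 drops 1)

4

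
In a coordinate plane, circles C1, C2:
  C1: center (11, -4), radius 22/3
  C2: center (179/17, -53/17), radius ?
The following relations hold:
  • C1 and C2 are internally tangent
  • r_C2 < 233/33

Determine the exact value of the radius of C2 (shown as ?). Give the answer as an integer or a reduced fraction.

19/3

1. [int C1,C2]  r_C2² − (44/3)r_C2 + 475/9 = 0  ⇒  r_C2 = 19/3 or 25/3
2. given r_C2 < 233/33: keep 19/3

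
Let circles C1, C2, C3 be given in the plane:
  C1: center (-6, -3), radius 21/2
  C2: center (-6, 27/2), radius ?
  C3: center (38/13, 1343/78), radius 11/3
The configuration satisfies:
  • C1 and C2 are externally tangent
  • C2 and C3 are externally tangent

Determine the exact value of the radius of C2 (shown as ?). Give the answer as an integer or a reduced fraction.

6

1. [ext C1·C2]  r_C2² + 21r_C2 − 162 = 0  ⇒  r_C2 = 6 (r>0 drops 1)
2. [ext C2·C3]  r_C2² + (22/3)r_C2 − 80 = 0  ⇒  r_C2 = 6 (r>0 drops 1)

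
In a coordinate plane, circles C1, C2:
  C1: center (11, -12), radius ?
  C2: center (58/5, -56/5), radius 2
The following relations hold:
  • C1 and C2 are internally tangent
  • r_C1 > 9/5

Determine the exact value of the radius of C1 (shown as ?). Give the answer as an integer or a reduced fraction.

1. [int C1,C2]  r_C1² − 4r_C1 + 3 = 0  ⇒  r_C1 = 1 or 3
2. given r_C1 > 9/5: keep 3

3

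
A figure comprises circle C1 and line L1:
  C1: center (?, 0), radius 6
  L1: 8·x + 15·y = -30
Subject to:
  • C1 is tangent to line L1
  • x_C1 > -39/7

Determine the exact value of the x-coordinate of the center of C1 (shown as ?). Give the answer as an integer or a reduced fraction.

9

1. [C1‖L1]  x_C1² + (15/2)x_C1 − 297/2 = 0  ⇒  x_C1 = -33/2 or 9
2. given x_C1 > -39/7: keep 9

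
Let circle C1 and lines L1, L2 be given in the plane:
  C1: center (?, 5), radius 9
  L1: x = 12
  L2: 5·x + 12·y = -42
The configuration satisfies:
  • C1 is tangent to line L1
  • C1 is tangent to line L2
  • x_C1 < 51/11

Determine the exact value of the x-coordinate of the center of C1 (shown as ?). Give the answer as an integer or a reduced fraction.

1. [C1‖L1]  x_C1² − 24x_C1 + 63 = 0  ⇒  x_C1 = 3 or 21
2. [C1‖L2]  x_C1² + (204/5)x_C1 − 657/5 = 0  ⇒  x_C1 = -219/5 or 3

3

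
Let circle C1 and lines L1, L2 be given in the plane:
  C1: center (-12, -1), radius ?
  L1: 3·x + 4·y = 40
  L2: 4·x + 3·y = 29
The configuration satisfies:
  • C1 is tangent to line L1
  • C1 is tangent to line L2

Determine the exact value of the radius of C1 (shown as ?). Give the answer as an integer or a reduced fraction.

16

1. [C1‖L1]  r_C1² − 256 = 0  ⇒  r_C1 = 16 (r>0 drops 1)
2. [C1‖L2]  r_C1² − 256 = 0  ⇒  r_C1 = 16 (r>0 drops 1)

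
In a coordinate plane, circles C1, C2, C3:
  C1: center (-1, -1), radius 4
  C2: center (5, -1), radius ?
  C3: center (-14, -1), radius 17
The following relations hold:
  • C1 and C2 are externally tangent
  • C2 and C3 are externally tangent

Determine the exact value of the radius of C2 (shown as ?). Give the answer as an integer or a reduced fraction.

2

1. [ext C1·C2]  r_C2² + 8r_C2 − 20 = 0  ⇒  r_C2 = 2 (r>0 drops 1)
2. [ext C2·C3]  r_C2² + 34r_C2 − 72 = 0  ⇒  r_C2 = 2 (r>0 drops 1)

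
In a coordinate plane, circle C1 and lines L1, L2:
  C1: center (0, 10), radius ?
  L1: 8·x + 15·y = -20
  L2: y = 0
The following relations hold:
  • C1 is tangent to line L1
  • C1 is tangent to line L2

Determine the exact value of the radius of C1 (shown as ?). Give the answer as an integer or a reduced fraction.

10

1. [C1‖L1]  r_C1² − 100 = 0  ⇒  r_C1 = 10 (r>0 drops 1)
2. [C1‖L2]  r_C1² − 100 = 0  ⇒  r_C1 = 10 (r>0 drops 1)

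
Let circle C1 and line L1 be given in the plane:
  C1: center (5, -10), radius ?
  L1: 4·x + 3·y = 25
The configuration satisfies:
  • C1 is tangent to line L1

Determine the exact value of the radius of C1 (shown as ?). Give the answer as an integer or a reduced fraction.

7

1. [C1‖L1]  r_C1² − 49 = 0  ⇒  r_C1 = 7 (r>0 drops 1)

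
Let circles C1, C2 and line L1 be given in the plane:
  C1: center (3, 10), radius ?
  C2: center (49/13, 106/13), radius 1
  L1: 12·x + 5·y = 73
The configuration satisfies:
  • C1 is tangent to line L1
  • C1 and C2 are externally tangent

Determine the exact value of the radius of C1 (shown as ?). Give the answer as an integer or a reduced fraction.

1. [C1‖L1]  r_C1² − 1 = 0  ⇒  r_C1 = 1 (r>0 drops 1)
2. [ext C1·C2]  r_C1² + 2r_C1 − 3 = 0  ⇒  r_C1 = 1 (r>0 drops 1)

1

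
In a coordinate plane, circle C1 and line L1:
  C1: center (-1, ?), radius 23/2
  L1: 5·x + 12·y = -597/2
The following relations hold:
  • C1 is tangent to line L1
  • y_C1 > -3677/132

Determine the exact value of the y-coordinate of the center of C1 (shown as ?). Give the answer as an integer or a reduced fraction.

-12

1. [C1‖L1]  y_C1² + (587/12)y_C1 + 443 = 0  ⇒  y_C1 = -443/12 or -12
2. given y_C1 > -3677/132: keep -12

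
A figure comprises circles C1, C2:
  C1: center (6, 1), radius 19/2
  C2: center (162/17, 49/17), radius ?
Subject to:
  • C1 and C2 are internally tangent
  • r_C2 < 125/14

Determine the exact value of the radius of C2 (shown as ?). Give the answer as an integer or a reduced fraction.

11/2

1. [int C1,C2]  r_C2² − 19r_C2 + 297/4 = 0  ⇒  r_C2 = 11/2 or 27/2
2. given r_C2 < 125/14: keep 11/2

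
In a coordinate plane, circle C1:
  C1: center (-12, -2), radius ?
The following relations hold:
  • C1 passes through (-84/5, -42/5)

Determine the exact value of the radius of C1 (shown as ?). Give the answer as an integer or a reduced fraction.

8

1. [C1∋P]  r_C1² − 64 = 0  ⇒  r_C1 = 8 (r>0 drops 1)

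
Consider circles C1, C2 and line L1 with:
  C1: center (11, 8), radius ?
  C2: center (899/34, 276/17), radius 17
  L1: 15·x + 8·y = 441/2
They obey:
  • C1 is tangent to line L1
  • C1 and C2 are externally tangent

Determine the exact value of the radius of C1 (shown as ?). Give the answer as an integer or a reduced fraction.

1. [C1‖L1]  r_C1² − 1/4 = 0  ⇒  r_C1 = 1/2 (r>0 drops 1)
2. [ext C1·C2]  r_C1² + 34r_C1 − 69/4 = 0  ⇒  r_C1 = 1/2 (r>0 drops 1)

1/2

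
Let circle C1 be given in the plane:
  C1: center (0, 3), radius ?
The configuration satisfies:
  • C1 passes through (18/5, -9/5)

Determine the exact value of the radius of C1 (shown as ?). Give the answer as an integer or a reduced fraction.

1. [C1∋P]  r_C1² − 36 = 0  ⇒  r_C1 = 6 (r>0 drops 1)

6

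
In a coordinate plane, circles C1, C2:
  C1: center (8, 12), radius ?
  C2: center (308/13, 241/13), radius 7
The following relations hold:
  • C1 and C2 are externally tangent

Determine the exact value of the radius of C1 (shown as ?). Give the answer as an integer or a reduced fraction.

1. [ext C1·C2]  r_C1² + 14r_C1 − 240 = 0  ⇒  r_C1 = 10 (r>0 drops 1)

10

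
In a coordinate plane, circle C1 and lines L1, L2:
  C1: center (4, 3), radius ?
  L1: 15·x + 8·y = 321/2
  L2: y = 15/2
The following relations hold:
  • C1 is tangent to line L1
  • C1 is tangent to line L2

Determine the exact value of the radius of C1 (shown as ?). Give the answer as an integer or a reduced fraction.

9/2

1. [C1‖L1]  r_C1² − 81/4 = 0  ⇒  r_C1 = 9/2 (r>0 drops 1)
2. [C1‖L2]  r_C1² − 81/4 = 0  ⇒  r_C1 = 9/2 (r>0 drops 1)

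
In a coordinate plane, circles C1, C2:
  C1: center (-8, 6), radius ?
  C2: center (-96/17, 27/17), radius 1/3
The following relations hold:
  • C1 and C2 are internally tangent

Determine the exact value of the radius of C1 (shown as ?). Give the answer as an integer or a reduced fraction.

1. [int C1,C2]  r_C1² − (2/3)r_C1 − 224/9 = 0  ⇒  r_C1 = 16/3 (r>0 drops 1)

16/3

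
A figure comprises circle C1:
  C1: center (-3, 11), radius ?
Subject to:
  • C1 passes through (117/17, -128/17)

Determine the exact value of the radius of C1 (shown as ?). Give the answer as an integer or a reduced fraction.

21

1. [C1∋P]  r_C1² − 441 = 0  ⇒  r_C1 = 21 (r>0 drops 1)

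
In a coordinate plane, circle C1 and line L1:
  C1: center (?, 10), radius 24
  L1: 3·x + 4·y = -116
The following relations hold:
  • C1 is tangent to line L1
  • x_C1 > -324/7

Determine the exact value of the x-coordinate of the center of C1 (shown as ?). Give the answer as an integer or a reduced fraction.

-12

1. [C1‖L1]  x_C1² + 104x_C1 + 1104 = 0  ⇒  x_C1 = -92 or -12
2. given x_C1 > -324/7: keep -12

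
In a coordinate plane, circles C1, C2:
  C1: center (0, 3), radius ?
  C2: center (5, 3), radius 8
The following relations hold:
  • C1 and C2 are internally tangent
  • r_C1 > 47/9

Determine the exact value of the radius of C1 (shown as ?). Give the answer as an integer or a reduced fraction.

1. [int C1,C2]  r_C1² − 16r_C1 + 39 = 0  ⇒  r_C1 = 3 or 13
2. given r_C1 > 47/9: keep 13

13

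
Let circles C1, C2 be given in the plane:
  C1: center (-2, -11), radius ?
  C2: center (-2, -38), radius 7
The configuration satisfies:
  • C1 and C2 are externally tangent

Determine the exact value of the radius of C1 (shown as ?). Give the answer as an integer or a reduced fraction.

20

1. [ext C1·C2]  r_C1² + 14r_C1 − 680 = 0  ⇒  r_C1 = 20 (r>0 drops 1)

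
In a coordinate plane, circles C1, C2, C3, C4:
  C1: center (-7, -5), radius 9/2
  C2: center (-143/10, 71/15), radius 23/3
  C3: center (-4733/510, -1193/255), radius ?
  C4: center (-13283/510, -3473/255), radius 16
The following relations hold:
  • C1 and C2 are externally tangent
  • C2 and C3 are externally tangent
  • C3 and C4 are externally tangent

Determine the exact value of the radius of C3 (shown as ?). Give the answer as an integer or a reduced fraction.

3

1. [ext C2·C3]  r_C3² + (46/3)r_C3 − 55 = 0  ⇒  r_C3 = 3 (r>0 drops 1)
2. [ext C3·C4]  r_C3² + 32r_C3 − 105 = 0  ⇒  r_C3 = 3 (r>0 drops 1)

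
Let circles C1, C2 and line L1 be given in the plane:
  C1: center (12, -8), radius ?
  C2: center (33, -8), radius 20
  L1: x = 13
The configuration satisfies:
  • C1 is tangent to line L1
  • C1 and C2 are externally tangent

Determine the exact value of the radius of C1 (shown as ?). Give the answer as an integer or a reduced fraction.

1. [C1‖L1]  r_C1² − 1 = 0  ⇒  r_C1 = 1 (r>0 drops 1)
2. [ext C1·C2]  r_C1² + 40r_C1 − 41 = 0  ⇒  r_C1 = 1 (r>0 drops 1)

1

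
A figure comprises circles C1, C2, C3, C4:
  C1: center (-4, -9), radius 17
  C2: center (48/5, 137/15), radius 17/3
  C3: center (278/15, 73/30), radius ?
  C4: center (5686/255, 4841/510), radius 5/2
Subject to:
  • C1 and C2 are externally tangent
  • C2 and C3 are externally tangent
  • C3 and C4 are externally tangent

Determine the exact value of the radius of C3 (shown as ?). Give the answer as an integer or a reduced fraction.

11/2

1. [ext C2·C3]  r_C3² + (34/3)r_C3 − 1111/12 = 0  ⇒  r_C3 = 11/2 (r>0 drops 1)
2. [ext C3·C4]  r_C3² + 5r_C3 − 231/4 = 0  ⇒  r_C3 = 11/2 (r>0 drops 1)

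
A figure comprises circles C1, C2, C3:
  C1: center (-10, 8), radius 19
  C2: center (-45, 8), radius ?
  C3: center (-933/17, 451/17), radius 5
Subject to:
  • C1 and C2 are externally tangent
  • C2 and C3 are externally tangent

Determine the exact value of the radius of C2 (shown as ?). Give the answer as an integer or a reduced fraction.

16

1. [ext C1·C2]  r_C2² + 38r_C2 − 864 = 0  ⇒  r_C2 = 16 (r>0 drops 1)
2. [ext C2·C3]  r_C2² + 10r_C2 − 416 = 0  ⇒  r_C2 = 16 (r>0 drops 1)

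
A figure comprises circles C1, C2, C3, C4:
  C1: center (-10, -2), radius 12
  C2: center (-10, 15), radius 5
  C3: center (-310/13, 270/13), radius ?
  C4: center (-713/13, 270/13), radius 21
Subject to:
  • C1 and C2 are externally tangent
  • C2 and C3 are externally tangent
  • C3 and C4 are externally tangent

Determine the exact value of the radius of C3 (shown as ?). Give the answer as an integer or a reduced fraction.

10

1. [ext C2·C3]  r_C3² + 10r_C3 − 200 = 0  ⇒  r_C3 = 10 (r>0 drops 1)
2. [ext C3·C4]  r_C3² + 42r_C3 − 520 = 0  ⇒  r_C3 = 10 (r>0 drops 1)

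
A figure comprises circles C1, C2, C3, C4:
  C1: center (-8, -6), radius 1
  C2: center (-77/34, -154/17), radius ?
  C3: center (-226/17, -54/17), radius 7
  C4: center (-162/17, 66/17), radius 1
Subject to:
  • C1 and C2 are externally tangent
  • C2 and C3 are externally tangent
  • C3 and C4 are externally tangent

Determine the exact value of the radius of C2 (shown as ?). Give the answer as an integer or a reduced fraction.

1. [ext C1·C2]  r_C2² + 2r_C2 − 165/4 = 0  ⇒  r_C2 = 11/2 (r>0 drops 1)
2. [ext C2·C3]  r_C2² + 14r_C2 − 429/4 = 0  ⇒  r_C2 = 11/2 (r>0 drops 1)

11/2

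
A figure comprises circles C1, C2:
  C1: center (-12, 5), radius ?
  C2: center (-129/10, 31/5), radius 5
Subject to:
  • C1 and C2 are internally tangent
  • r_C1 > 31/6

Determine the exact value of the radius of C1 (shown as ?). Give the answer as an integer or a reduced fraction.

1. [int C1,C2]  r_C1² − 10r_C1 + 91/4 = 0  ⇒  r_C1 = 7/2 or 13/2
2. given r_C1 > 31/6: keep 13/2

13/2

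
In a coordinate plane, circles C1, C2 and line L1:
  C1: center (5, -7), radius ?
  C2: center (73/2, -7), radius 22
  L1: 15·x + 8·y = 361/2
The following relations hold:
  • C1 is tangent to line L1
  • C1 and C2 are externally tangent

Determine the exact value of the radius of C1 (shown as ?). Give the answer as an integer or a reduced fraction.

1. [C1‖L1]  r_C1² − 361/4 = 0  ⇒  r_C1 = 19/2 (r>0 drops 1)
2. [ext C1·C2]  r_C1² + 44r_C1 − 2033/4 = 0  ⇒  r_C1 = 19/2 (r>0 drops 1)

19/2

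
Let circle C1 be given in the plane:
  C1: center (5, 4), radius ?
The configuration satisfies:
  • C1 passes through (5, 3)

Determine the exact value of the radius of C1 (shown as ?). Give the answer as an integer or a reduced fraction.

1. [C1∋P]  r_C1² − 1 = 0  ⇒  r_C1 = 1 (r>0 drops 1)

1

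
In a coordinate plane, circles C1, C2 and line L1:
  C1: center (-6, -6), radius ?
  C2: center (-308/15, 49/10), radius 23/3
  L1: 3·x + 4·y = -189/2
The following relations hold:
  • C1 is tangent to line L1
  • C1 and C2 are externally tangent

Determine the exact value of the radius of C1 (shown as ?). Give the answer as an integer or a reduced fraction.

21/2

1. [C1‖L1]  r_C1² − 441/4 = 0  ⇒  r_C1 = 21/2 (r>0 drops 1)
2. [ext C1·C2]  r_C1² + (46/3)r_C1 − 1085/4 = 0  ⇒  r_C1 = 21/2 (r>0 drops 1)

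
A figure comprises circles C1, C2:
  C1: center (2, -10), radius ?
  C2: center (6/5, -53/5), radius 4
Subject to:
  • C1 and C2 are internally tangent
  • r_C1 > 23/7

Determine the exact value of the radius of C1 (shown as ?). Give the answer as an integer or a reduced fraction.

1. [int C1,C2]  r_C1² − 8r_C1 + 15 = 0  ⇒  r_C1 = 3 or 5
2. given r_C1 > 23/7: keep 5

5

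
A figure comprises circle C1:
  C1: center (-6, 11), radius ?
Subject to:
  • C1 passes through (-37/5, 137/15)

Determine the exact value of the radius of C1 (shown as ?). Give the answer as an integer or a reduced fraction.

1. [C1∋P]  r_C1² − 49/9 = 0  ⇒  r_C1 = 7/3 (r>0 drops 1)

7/3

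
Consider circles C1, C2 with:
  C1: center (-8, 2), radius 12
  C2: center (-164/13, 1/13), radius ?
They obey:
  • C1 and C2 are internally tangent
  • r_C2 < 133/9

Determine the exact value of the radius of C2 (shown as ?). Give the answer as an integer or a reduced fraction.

7

1. [int C1,C2]  r_C2² − 24r_C2 + 119 = 0  ⇒  r_C2 = 7 or 17
2. given r_C2 < 133/9: keep 7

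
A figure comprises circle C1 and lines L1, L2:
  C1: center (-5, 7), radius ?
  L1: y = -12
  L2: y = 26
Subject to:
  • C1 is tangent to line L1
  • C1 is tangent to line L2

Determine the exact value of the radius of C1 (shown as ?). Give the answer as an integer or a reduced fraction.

1. [C1‖L1]  r_C1² − 361 = 0  ⇒  r_C1 = 19 (r>0 drops 1)
2. [C1‖L2]  r_C1² − 361 = 0  ⇒  r_C1 = 19 (r>0 drops 1)

19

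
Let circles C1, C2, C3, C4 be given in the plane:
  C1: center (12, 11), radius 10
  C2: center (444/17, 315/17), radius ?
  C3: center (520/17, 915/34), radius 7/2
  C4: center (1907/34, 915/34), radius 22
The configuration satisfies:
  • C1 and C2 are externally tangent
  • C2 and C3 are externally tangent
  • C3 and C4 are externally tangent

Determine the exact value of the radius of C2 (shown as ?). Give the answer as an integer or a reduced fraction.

6

1. [ext C1·C2]  r_C2² + 20r_C2 − 156 = 0  ⇒  r_C2 = 6 (r>0 drops 1)
2. [ext C2·C3]  r_C2² + 7r_C2 − 78 = 0  ⇒  r_C2 = 6 (r>0 drops 1)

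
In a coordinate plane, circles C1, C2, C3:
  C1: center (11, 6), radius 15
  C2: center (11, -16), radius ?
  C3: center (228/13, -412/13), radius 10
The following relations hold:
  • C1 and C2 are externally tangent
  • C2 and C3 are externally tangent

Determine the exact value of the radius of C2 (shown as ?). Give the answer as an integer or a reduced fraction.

7

1. [ext C1·C2]  r_C2² + 30r_C2 − 259 = 0  ⇒  r_C2 = 7 (r>0 drops 1)
2. [ext C2·C3]  r_C2² + 20r_C2 − 189 = 0  ⇒  r_C2 = 7 (r>0 drops 1)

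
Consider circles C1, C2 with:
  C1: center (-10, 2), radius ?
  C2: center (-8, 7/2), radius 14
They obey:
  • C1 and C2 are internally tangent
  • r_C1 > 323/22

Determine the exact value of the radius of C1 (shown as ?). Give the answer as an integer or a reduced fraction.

33/2

1. [int C1,C2]  r_C1² − 28r_C1 + 759/4 = 0  ⇒  r_C1 = 23/2 or 33/2
2. given r_C1 > 323/22: keep 33/2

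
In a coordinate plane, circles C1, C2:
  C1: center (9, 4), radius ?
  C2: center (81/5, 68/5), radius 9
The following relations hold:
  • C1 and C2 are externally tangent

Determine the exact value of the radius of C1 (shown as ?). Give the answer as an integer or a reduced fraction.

1. [ext C1·C2]  r_C1² + 18r_C1 − 63 = 0  ⇒  r_C1 = 3 (r>0 drops 1)

3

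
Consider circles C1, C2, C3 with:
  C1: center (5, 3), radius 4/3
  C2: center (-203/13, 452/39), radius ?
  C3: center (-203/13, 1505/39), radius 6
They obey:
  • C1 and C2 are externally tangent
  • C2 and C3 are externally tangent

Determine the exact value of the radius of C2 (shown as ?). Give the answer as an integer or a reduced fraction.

1. [ext C1·C2]  r_C2² + (8/3)r_C2 − 497 = 0  ⇒  r_C2 = 21 (r>0 drops 1)
2. [ext C2·C3]  r_C2² + 12r_C2 − 693 = 0  ⇒  r_C2 = 21 (r>0 drops 1)

21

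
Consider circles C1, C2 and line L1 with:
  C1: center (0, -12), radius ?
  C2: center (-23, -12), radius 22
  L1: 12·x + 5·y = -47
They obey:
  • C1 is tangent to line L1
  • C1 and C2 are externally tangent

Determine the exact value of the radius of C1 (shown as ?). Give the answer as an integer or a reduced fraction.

1

1. [C1‖L1]  r_C1² − 1 = 0  ⇒  r_C1 = 1 (r>0 drops 1)
2. [ext C1·C2]  r_C1² + 44r_C1 − 45 = 0  ⇒  r_C1 = 1 (r>0 drops 1)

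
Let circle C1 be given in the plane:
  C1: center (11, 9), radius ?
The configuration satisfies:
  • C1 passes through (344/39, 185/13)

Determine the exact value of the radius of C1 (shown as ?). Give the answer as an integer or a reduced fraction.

17/3

1. [C1∋P]  r_C1² − 289/9 = 0  ⇒  r_C1 = 17/3 (r>0 drops 1)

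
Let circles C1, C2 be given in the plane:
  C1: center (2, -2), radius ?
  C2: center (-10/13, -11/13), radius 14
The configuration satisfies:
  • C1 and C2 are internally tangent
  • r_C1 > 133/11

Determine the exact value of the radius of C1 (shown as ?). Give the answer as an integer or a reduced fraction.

17

1. [int C1,C2]  r_C1² − 28r_C1 + 187 = 0  ⇒  r_C1 = 11 or 17
2. given r_C1 > 133/11: keep 17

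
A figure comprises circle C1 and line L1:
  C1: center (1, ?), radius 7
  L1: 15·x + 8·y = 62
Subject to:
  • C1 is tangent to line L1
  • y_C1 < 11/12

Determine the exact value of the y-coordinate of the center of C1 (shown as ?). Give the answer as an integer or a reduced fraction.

-9

1. [C1‖L1]  y_C1² − (47/4)y_C1 − 747/4 = 0  ⇒  y_C1 = -9 or 83/4
2. given y_C1 < 11/12: keep -9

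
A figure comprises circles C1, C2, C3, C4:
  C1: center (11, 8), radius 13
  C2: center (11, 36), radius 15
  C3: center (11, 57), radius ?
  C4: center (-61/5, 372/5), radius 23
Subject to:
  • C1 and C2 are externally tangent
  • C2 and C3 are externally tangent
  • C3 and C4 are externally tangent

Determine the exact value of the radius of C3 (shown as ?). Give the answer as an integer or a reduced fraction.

6

1. [ext C2·C3]  r_C3² + 30r_C3 − 216 = 0  ⇒  r_C3 = 6 (r>0 drops 1)
2. [ext C3·C4]  r_C3² + 46r_C3 − 312 = 0  ⇒  r_C3 = 6 (r>0 drops 1)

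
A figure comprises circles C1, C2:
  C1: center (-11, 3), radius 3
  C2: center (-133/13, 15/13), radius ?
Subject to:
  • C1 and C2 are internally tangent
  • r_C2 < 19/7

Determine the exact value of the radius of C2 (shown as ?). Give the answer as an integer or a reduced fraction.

1

1. [int C1,C2]  r_C2² − 6r_C2 + 5 = 0  ⇒  r_C2 = 1 or 5
2. given r_C2 < 19/7: keep 1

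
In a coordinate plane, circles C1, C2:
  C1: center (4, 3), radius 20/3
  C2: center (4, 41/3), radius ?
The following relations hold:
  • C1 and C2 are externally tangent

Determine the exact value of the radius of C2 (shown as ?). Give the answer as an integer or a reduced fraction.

1. [ext C1·C2]  r_C2² + (40/3)r_C2 − 208/3 = 0  ⇒  r_C2 = 4 (r>0 drops 1)

4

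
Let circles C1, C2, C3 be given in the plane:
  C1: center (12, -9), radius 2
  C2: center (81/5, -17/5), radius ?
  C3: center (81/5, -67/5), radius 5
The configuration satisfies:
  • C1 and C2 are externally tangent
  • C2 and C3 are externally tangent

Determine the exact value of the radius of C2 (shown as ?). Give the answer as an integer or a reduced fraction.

1. [ext C1·C2]  r_C2² + 4r_C2 − 45 = 0  ⇒  r_C2 = 5 (r>0 drops 1)
2. [ext C2·C3]  r_C2² + 10r_C2 − 75 = 0  ⇒  r_C2 = 5 (r>0 drops 1)

5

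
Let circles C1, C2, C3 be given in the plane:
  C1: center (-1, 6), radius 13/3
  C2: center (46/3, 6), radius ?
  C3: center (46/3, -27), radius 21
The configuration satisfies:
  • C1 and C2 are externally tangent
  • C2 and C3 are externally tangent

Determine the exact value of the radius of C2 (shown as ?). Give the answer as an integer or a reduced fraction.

1. [ext C1·C2]  r_C2² + (26/3)r_C2 − 248 = 0  ⇒  r_C2 = 12 (r>0 drops 1)
2. [ext C2·C3]  r_C2² + 42r_C2 − 648 = 0  ⇒  r_C2 = 12 (r>0 drops 1)

12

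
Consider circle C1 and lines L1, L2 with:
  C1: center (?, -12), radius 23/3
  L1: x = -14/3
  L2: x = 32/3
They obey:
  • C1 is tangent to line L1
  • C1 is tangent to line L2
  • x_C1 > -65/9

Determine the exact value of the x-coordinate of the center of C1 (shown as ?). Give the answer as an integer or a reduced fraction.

3

1. [C1‖L1]  x_C1² + (28/3)x_C1 − 37 = 0  ⇒  x_C1 = -37/3 or 3
2. [C1‖L2]  x_C1² − (64/3)x_C1 + 55 = 0  ⇒  x_C1 = 3 or 55/3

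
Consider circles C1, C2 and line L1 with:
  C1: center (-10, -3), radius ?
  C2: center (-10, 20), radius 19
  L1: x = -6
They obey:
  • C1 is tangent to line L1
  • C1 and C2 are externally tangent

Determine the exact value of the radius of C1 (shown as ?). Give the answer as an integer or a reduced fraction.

4

1. [C1‖L1]  r_C1² − 16 = 0  ⇒  r_C1 = 4 (r>0 drops 1)
2. [ext C1·C2]  r_C1² + 38r_C1 − 168 = 0  ⇒  r_C1 = 4 (r>0 drops 1)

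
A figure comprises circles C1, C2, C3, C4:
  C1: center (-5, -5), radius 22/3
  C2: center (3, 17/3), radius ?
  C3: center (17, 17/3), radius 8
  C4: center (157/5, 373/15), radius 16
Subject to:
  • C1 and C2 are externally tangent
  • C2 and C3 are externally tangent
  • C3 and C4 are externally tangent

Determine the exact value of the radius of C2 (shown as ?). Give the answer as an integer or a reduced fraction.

6

1. [ext C1·C2]  r_C2² + (44/3)r_C2 − 124 = 0  ⇒  r_C2 = 6 (r>0 drops 1)
2. [ext C2·C3]  r_C2² + 16r_C2 − 132 = 0  ⇒  r_C2 = 6 (r>0 drops 1)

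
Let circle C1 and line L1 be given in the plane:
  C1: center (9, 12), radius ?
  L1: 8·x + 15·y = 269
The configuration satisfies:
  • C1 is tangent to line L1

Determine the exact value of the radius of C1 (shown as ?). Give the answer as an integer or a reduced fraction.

1. [C1‖L1]  r_C1² − 1 = 0  ⇒  r_C1 = 1 (r>0 drops 1)

1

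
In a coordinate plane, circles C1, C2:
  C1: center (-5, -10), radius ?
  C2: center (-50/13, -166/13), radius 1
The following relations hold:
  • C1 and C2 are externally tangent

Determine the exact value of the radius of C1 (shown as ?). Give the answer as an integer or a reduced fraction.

2

1. [ext C1·C2]  r_C1² + 2r_C1 − 8 = 0  ⇒  r_C1 = 2 (r>0 drops 1)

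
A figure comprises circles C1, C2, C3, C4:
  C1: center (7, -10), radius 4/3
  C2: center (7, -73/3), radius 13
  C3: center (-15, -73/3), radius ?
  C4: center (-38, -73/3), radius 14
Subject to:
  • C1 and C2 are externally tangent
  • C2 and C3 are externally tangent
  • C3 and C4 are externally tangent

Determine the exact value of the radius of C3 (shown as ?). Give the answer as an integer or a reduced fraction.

1. [ext C2·C3]  r_C3² + 26r_C3 − 315 = 0  ⇒  r_C3 = 9 (r>0 drops 1)
2. [ext C3·C4]  r_C3² + 28r_C3 − 333 = 0  ⇒  r_C3 = 9 (r>0 drops 1)

9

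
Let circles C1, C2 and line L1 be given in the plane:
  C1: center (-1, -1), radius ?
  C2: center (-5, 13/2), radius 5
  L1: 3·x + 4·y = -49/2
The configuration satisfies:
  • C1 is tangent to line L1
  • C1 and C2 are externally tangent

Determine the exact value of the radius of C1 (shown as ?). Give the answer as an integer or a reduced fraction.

1. [C1‖L1]  r_C1² − 49/4 = 0  ⇒  r_C1 = 7/2 (r>0 drops 1)
2. [ext C1·C2]  r_C1² + 10r_C1 − 189/4 = 0  ⇒  r_C1 = 7/2 (r>0 drops 1)

7/2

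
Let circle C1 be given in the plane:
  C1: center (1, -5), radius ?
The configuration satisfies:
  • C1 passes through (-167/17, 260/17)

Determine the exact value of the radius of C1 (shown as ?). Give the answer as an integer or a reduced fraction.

1. [C1∋P]  r_C1² − 529 = 0  ⇒  r_C1 = 23 (r>0 drops 1)

23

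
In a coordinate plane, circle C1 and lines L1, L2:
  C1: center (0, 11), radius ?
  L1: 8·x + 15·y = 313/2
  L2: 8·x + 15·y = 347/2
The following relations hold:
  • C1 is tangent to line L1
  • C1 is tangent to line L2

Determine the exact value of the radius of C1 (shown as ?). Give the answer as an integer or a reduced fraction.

1/2

1. [C1‖L1]  r_C1² − 1/4 = 0  ⇒  r_C1 = 1/2 (r>0 drops 1)
2. [C1‖L2]  r_C1² − 1/4 = 0  ⇒  r_C1 = 1/2 (r>0 drops 1)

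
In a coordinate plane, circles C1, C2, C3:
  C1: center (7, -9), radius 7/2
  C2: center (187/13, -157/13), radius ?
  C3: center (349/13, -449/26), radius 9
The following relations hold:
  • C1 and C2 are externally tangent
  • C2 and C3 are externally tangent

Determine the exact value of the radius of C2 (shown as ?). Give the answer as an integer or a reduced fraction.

9/2

1. [ext C1·C2]  r_C2² + 7r_C2 − 207/4 = 0  ⇒  r_C2 = 9/2 (r>0 drops 1)
2. [ext C2·C3]  r_C2² + 18r_C2 − 405/4 = 0  ⇒  r_C2 = 9/2 (r>0 drops 1)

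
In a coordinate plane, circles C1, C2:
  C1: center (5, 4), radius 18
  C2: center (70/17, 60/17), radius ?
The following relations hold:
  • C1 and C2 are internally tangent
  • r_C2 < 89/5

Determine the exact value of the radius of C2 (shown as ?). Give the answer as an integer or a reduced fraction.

17

1. [int C1,C2]  r_C2² − 36r_C2 + 323 = 0  ⇒  r_C2 = 17 or 19
2. given r_C2 < 89/5: keep 17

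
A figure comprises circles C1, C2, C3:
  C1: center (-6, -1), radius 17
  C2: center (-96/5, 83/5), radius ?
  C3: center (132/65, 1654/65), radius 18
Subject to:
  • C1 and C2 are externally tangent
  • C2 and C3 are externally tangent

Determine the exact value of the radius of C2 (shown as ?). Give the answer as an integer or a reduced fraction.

1. [ext C1·C2]  r_C2² + 34r_C2 − 195 = 0  ⇒  r_C2 = 5 (r>0 drops 1)
2. [ext C2·C3]  r_C2² + 36r_C2 − 205 = 0  ⇒  r_C2 = 5 (r>0 drops 1)

5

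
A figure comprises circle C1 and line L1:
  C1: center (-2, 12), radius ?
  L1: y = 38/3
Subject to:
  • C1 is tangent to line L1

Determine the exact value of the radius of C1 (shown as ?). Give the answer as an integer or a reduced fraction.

2/3

1. [C1‖L1]  r_C1² − 4/9 = 0  ⇒  r_C1 = 2/3 (r>0 drops 1)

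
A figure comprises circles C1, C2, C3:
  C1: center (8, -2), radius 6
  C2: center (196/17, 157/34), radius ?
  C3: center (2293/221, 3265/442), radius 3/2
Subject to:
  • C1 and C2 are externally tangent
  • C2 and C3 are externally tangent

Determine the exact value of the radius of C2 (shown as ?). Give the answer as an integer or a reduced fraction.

3/2

1. [ext C1·C2]  r_C2² + 12r_C2 − 81/4 = 0  ⇒  r_C2 = 3/2 (r>0 drops 1)
2. [ext C2·C3]  r_C2² + 3r_C2 − 27/4 = 0  ⇒  r_C2 = 3/2 (r>0 drops 1)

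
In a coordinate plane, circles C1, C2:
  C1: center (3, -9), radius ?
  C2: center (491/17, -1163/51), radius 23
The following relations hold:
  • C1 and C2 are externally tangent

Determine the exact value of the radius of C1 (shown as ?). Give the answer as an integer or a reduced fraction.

1. [ext C1·C2]  r_C1² + 46r_C1 − 2983/9 = 0  ⇒  r_C1 = 19/3 (r>0 drops 1)

19/3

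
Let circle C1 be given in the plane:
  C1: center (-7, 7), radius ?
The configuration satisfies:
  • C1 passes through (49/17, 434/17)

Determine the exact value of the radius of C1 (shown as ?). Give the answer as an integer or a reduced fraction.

1. [C1∋P]  r_C1² − 441 = 0  ⇒  r_C1 = 21 (r>0 drops 1)

21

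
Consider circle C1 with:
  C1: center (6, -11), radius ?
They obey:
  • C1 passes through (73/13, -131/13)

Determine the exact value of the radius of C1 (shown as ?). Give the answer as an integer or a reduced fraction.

1. [C1∋P]  r_C1² − 1 = 0  ⇒  r_C1 = 1 (r>0 drops 1)

1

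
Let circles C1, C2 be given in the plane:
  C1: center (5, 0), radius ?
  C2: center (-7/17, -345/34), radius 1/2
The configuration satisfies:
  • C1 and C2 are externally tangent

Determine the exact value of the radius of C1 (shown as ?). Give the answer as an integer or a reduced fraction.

11

1. [ext C1·C2]  r_C1² + 1r_C1 − 132 = 0  ⇒  r_C1 = 11 (r>0 drops 1)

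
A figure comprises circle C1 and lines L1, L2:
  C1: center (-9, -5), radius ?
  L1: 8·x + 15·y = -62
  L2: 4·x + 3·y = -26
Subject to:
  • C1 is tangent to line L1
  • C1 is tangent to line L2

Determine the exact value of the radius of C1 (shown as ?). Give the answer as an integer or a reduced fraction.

1. [C1‖L1]  r_C1² − 25 = 0  ⇒  r_C1 = 5 (r>0 drops 1)
2. [C1‖L2]  r_C1² − 25 = 0  ⇒  r_C1 = 5 (r>0 drops 1)

5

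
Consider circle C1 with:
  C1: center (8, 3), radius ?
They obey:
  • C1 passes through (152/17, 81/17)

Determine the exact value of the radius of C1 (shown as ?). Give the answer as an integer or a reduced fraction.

2

1. [C1∋P]  r_C1² − 4 = 0  ⇒  r_C1 = 2 (r>0 drops 1)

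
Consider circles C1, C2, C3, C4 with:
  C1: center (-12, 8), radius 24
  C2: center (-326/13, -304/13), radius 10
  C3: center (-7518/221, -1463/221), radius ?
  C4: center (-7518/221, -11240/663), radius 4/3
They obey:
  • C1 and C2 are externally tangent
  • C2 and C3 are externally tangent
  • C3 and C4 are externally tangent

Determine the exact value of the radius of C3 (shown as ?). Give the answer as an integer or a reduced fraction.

1. [ext C2·C3]  r_C3² + 20r_C3 − 261 = 0  ⇒  r_C3 = 9 (r>0 drops 1)
2. [ext C3·C4]  r_C3² + (8/3)r_C3 − 105 = 0  ⇒  r_C3 = 9 (r>0 drops 1)

9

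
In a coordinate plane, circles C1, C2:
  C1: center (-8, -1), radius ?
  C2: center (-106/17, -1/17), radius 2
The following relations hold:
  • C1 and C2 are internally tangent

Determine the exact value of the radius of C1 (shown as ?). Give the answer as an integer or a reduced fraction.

4

1. [int C1,C2]  r_C1² − 4r_C1 = 0  ⇒  r_C1 = 4 (r>0 drops 1)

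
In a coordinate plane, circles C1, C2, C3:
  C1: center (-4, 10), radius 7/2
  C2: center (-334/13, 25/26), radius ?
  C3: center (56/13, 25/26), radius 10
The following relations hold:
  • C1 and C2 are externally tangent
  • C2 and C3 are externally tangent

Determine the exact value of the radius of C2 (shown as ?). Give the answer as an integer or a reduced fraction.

20

1. [ext C1·C2]  r_C2² + 7r_C2 − 540 = 0  ⇒  r_C2 = 20 (r>0 drops 1)
2. [ext C2·C3]  r_C2² + 20r_C2 − 800 = 0  ⇒  r_C2 = 20 (r>0 drops 1)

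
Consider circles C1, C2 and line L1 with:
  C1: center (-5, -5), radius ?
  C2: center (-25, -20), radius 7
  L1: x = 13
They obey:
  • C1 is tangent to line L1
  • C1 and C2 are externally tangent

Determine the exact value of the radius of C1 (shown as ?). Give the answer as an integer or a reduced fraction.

18

1. [C1‖L1]  r_C1² − 324 = 0  ⇒  r_C1 = 18 (r>0 drops 1)
2. [ext C1·C2]  r_C1² + 14r_C1 − 576 = 0  ⇒  r_C1 = 18 (r>0 drops 1)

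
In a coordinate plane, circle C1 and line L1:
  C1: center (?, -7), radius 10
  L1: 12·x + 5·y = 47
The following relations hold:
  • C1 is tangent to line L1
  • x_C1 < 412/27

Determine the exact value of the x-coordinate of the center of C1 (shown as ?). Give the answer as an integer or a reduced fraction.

-4

1. [C1‖L1]  x_C1² − (41/3)x_C1 − 212/3 = 0  ⇒  x_C1 = -4 or 53/3
2. given x_C1 < 412/27: keep -4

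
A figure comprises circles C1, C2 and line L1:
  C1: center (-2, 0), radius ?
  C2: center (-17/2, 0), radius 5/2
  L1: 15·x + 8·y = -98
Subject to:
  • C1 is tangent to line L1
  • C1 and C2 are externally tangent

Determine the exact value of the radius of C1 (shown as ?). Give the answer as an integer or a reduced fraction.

1. [C1‖L1]  r_C1² − 16 = 0  ⇒  r_C1 = 4 (r>0 drops 1)
2. [ext C1·C2]  r_C1² + 5r_C1 − 36 = 0  ⇒  r_C1 = 4 (r>0 drops 1)

4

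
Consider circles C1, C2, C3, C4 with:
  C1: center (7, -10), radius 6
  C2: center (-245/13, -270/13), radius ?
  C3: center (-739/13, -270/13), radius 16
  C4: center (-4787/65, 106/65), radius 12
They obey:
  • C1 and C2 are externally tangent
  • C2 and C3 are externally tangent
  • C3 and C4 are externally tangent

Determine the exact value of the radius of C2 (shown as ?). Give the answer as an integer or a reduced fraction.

1. [ext C1·C2]  r_C2² + 12r_C2 − 748 = 0  ⇒  r_C2 = 22 (r>0 drops 1)
2. [ext C2·C3]  r_C2² + 32r_C2 − 1188 = 0  ⇒  r_C2 = 22 (r>0 drops 1)

22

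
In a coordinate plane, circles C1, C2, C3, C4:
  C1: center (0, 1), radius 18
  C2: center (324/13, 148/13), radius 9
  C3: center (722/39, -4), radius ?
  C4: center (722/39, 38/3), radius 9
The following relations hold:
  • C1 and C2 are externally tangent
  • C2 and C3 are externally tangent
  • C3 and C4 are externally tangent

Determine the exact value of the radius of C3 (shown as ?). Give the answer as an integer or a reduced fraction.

23/3

1. [ext C2·C3]  r_C3² + 18r_C3 − 1771/9 = 0  ⇒  r_C3 = 23/3 (r>0 drops 1)
2. [ext C3·C4]  r_C3² + 18r_C3 − 1771/9 = 0  ⇒  r_C3 = 23/3 (r>0 drops 1)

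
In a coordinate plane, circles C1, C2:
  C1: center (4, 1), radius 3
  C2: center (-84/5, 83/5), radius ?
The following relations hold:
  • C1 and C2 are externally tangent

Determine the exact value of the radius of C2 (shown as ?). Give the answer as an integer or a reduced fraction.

1. [ext C1·C2]  r_C2² + 6r_C2 − 667 = 0  ⇒  r_C2 = 23 (r>0 drops 1)

23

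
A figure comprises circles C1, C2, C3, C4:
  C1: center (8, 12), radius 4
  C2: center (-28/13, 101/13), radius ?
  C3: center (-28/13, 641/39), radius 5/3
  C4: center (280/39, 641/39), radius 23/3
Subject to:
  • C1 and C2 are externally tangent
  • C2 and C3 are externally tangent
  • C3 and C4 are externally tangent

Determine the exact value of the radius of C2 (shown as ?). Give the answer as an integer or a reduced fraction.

1. [ext C1·C2]  r_C2² + 8r_C2 − 105 = 0  ⇒  r_C2 = 7 (r>0 drops 1)
2. [ext C2·C3]  r_C2² + (10/3)r_C2 − 217/3 = 0  ⇒  r_C2 = 7 (r>0 drops 1)

7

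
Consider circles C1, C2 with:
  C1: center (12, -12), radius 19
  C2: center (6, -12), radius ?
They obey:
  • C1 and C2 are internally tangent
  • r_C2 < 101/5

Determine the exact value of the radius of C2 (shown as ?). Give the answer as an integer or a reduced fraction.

1. [int C1,C2]  r_C2² − 38r_C2 + 325 = 0  ⇒  r_C2 = 13 or 25
2. given r_C2 < 101/5: keep 13

13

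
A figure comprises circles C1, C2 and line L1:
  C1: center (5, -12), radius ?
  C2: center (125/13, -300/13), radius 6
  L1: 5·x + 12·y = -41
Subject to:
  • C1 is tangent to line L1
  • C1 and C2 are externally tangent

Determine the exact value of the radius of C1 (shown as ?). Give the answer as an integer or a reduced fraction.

6

1. [C1‖L1]  r_C1² − 36 = 0  ⇒  r_C1 = 6 (r>0 drops 1)
2. [ext C1·C2]  r_C1² + 12r_C1 − 108 = 0  ⇒  r_C1 = 6 (r>0 drops 1)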